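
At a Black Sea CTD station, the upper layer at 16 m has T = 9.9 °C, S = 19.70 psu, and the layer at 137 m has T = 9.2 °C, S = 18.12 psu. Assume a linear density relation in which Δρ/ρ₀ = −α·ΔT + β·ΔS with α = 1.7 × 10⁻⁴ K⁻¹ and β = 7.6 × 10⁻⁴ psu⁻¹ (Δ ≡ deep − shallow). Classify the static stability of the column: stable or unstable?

unstable

ΔT = 9.2 − 9.9 = -0.7 K and ΔS = 18.12 − 19.70 = -1.58 psu (deep − shallow).
−αΔT = 1.19 × 10⁻⁴; βΔS = -1.2008 × 10⁻³; sum Δρ/ρ₀ = -1.0818 × 10⁻³.
Δρ/ρ₀ < 0, so Δρ < 0: deeper water is lighter → statically unstable; the column would overturn.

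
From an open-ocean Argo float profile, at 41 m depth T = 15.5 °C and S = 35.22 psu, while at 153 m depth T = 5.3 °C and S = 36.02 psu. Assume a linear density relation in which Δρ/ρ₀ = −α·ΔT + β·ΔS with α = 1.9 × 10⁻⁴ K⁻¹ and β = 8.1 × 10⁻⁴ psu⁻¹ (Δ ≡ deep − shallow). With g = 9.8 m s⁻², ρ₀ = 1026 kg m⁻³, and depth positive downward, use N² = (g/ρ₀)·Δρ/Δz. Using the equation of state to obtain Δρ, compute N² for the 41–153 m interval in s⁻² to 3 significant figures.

ΔT = -10.2 K, ΔS = +0.80 psu (deep − shallow).
Δρ/ρ₀ = −αΔT + βΔS = 1.938 × 10⁻³ + 6.48 × 10⁻⁴ = 2.586 × 10⁻³, so Δρ ≈ 2.653 kg m⁻³.
N² = (g/ρ₀)·Δρ/Δz = g·(Δρ/ρ₀)/Δz = 9.8 × 2.586 × 10⁻³ / 112 = 2.2628 × 10⁻⁴ s⁻² ≈ 2.26 × 10⁻⁴ s⁻².

2.26 × 10⁻⁴ s⁻²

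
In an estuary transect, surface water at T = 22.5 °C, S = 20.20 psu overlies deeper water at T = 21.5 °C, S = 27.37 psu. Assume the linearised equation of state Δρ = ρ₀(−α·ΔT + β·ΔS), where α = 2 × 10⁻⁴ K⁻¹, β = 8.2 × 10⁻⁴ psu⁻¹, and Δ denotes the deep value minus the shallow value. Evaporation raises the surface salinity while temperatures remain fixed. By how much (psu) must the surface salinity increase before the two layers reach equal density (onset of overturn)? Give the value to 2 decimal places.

Neutral buoyancy requires −α(T_deep − T_surf) + β(S_deep − S_surf′) = 0.
S_surf′ = S_deep − (α/β)·ΔT = 27.37 − (2 × 10⁻⁴/8.2 × 10⁻⁴)·(-1.0) = 27.6139 psu.
Increase required: 27.6139 − 20.20 = 7.4139 psu.

7.41 psu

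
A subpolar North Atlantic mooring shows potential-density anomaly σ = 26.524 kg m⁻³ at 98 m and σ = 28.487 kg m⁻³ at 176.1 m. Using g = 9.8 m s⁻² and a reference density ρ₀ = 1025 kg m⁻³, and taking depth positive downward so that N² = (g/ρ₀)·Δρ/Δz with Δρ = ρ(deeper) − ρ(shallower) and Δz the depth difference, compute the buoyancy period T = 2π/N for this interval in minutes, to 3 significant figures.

Δρ = 1028.487 − 1026.524 = 1.963 kg m⁻³ over Δz = 176.1 − 98 = 78.1 m.
N² = (9.8/1025) × (1.963/78.1) = 2.4031 × 10⁻⁴ s⁻².
N = √(2.4031 × 10⁻⁴) = 0.015502 rad s⁻¹, so T = 2π/N = 405.31 s = 6.7552 min ≈ 6.76 min.

6.76 min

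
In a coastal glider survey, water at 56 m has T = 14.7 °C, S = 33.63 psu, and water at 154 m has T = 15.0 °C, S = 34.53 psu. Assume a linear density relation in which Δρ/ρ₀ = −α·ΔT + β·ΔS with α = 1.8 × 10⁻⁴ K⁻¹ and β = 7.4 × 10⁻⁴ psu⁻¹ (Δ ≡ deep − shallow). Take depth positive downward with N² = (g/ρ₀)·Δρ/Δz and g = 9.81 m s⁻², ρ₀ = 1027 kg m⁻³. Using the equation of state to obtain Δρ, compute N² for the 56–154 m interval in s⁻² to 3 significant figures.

ΔT = +0.3 K, ΔS = +0.90 psu (deep − shallow).
Δρ/ρ₀ = −αΔT + βΔS = -5.40 × 10⁻⁵ + 6.66 × 10⁻⁴ = 6.12 × 10⁻⁴, so Δρ ≈ 0.6285 kg m⁻³.
N² = (g/ρ₀)·Δρ/Δz = g·(Δρ/ρ₀)/Δz = 9.81 × 6.12 × 10⁻⁴ / 98 = 6.1262 × 10⁻⁵ s⁻² ≈ 6.13 × 10⁻⁵ s⁻².

6.13 × 10⁻⁵ s⁻²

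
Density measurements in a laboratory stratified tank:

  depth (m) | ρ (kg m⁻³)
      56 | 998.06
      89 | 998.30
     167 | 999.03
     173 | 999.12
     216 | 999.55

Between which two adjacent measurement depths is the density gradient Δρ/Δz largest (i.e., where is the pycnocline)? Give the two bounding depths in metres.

Compute the density gradient over each adjacent pair:
  56–89 m: Δρ/Δz = 0.24/33 = 7.3 × 10⁻³ kg m⁻⁴
  89–167 m: Δρ/Δz = 0.73/78 = 9.4 × 10⁻³ kg m⁻⁴
  167–173 m: Δρ/Δz = 0.09/6 = 0.015 kg m⁻⁴
  173–216 m: Δρ/Δz = 0.43/43 = 0.010 kg m⁻⁴
The largest gradient is in the 167–173 m interval — the pycnocline.

167–173 m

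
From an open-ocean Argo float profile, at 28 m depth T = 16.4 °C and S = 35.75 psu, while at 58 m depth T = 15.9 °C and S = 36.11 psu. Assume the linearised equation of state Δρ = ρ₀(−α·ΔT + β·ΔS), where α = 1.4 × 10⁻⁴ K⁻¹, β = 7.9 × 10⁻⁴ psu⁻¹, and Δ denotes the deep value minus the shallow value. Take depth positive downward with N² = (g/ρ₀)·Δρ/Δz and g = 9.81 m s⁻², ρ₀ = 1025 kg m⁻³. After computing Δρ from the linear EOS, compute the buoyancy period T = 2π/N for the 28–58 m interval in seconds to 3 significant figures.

ΔT = -0.5 K, ΔS = +0.36 psu (deep − shallow).
Δρ/ρ₀ = −αΔT + βΔS = 7.00 × 10⁻⁵ + 2.844 × 10⁻⁴ = 3.544 × 10⁻⁴, so Δρ ≈ 0.3633 kg m⁻³.
N² = (g/ρ₀)·Δρ/Δz = g·(Δρ/ρ₀)/Δz = 9.81 × 3.544 × 10⁻⁴ / 30 = 1.1589 × 10⁻⁴ s⁻².
N = √(1.1589 × 10⁻⁴) = 0.010765 rad s⁻¹ → T = 2π/N = 583.67 s ≈ 584 s.

584 s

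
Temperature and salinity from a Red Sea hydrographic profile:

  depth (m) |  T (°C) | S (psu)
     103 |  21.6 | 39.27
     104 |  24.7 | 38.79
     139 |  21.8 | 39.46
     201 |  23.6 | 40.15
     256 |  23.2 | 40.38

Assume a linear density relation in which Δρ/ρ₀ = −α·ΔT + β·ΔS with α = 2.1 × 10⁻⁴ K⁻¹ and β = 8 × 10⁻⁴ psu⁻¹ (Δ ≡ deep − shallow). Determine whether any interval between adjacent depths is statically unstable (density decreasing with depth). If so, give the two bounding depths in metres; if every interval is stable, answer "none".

Evaluate Δρ/ρ₀ = −αΔT + βΔS across each adjacent pair:
  103–104 m: −αΔT+βΔS = −(2.1 × 10⁻⁴)(+3.1)+(8 × 10⁻⁴)(-0.48) = -1.0 × 10⁻³ → UNSTABLE
  104–139 m: −αΔT+βΔS = −(2.1 × 10⁻⁴)(-2.9)+(8 × 10⁻⁴)(+0.67) = 1.1 × 10⁻³ → stable
  139–201 m: −αΔT+βΔS = −(2.1 × 10⁻⁴)(+1.8)+(8 × 10⁻⁴)(+0.69) = 1.7 × 10⁻⁴ → stable
  201–256 m: −αΔT+βΔS = −(2.1 × 10⁻⁴)(-0.4)+(8 × 10⁻⁴)(+0.23) = 2.7 × 10⁻⁴ → stable
The 103–104 m interval has Δρ < 0: lighter water underlies denser water.

103–104 m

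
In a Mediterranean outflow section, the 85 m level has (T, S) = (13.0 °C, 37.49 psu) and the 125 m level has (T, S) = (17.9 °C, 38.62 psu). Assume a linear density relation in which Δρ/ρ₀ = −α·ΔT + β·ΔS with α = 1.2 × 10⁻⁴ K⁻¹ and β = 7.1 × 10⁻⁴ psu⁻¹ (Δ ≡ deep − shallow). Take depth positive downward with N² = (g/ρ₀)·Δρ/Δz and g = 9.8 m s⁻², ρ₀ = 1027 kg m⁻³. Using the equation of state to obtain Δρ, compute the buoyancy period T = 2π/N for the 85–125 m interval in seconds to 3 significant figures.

ΔT = +4.9 K, ΔS = +1.13 psu (deep − shallow).
Δρ/ρ₀ = −αΔT + βΔS = -5.88 × 10⁻⁴ + 8.023 × 10⁻⁴ = 2.143 × 10⁻⁴, so Δρ ≈ 0.2201 kg m⁻³.
N² = (g/ρ₀)·Δρ/Δz = g·(Δρ/ρ₀)/Δz = 9.8 × 2.143 × 10⁻⁴ / 40 = 5.2503 × 10⁻⁵ s⁻².
N = √(5.2503 × 10⁻⁵) = 7.2459 × 10⁻³ rad s⁻¹ → T = 2π/N = 867.14 s ≈ 867 s.

867 s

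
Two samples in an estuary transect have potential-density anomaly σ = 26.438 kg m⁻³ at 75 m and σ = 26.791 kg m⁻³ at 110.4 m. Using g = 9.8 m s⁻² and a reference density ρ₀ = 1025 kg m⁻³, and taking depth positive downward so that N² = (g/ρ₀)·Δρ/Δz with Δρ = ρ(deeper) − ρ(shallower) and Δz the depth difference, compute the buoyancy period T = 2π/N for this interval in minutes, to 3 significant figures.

10.7 min

Δρ = 1026.791 − 1026.438 = 0.353 kg m⁻³ over Δz = 110.4 − 75 = 35.4 m.
N² = (9.8/1025) × (0.353/35.4) = 9.5340 × 10⁻⁵ s⁻².
N = √(9.5340 × 10⁻⁵) = 9.7642 × 10⁻³ rad s⁻¹, so T = 2π/N = 643.49 s = 10.725 min ≈ 10.7 min.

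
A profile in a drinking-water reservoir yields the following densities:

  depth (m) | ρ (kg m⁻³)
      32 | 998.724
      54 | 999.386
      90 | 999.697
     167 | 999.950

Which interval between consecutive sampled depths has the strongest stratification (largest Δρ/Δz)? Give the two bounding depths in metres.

32–54 m

Compute the density gradient over each adjacent pair:
  32–54 m: Δρ/Δz = 0.662/22 = 0.030 kg m⁻⁴
  54–90 m: Δρ/Δz = 0.311/36 = 8.6 × 10⁻³ kg m⁻⁴
  90–167 m: Δρ/Δz = 0.253/77 = 3.3 × 10⁻³ kg m⁻⁴
The largest gradient is in the 32–54 m interval — the pycnocline.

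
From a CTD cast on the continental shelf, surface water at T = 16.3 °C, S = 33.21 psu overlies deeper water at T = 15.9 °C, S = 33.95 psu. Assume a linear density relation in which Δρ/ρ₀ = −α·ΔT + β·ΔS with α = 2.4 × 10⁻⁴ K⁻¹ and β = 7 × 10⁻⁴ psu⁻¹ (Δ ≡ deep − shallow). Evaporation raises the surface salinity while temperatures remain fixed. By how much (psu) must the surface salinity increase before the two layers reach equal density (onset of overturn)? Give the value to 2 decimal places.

Neutral buoyancy requires −α(T_deep − T_surf) + β(S_deep − S_surf′) = 0.
S_surf′ = S_deep − (α/β)·ΔT = 33.95 − (2.4 × 10⁻⁴/7 × 10⁻⁴)·(-0.4) = 34.0871 psu.
Increase required: 34.0871 − 33.21 = 0.8771 psu.

0.88 psu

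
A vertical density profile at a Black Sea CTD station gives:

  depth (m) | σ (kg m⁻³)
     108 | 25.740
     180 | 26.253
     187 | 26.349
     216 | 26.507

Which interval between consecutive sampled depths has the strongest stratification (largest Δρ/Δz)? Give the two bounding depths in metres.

180–187 m

Compute the density gradient over each adjacent pair:
  108–180 m: Δρ/Δz = 0.513/72 = 7.1 × 10⁻³ kg m⁻⁴
  180–187 m: Δρ/Δz = 0.096/7 = 0.014 kg m⁻⁴
  187–216 m: Δρ/Δz = 0.158/29 = 5.4 × 10⁻³ kg m⁻⁴
The largest gradient is in the 180–187 m interval — the pycnocline.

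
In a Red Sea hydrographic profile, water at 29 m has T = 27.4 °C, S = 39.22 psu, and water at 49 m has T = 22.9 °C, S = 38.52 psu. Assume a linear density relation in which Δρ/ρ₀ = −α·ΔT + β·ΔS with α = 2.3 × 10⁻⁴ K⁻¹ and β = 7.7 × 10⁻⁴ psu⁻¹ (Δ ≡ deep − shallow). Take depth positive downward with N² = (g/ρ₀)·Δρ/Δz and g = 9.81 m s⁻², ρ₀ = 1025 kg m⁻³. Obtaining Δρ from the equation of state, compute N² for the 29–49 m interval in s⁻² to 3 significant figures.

ΔT = -4.5 K, ΔS = -0.70 psu (deep − shallow).
Δρ/ρ₀ = −αΔT + βΔS = 1.035 × 10⁻³ − 5.39 × 10⁻⁴ = 4.96 × 10⁻⁴, so Δρ ≈ 0.5084 kg m⁻³.
N² = (g/ρ₀)·Δρ/Δz = g·(Δρ/ρ₀)/Δz = 9.81 × 4.96 × 10⁻⁴ / 20 = 2.4329 × 10⁻⁴ s⁻² ≈ 2.43 × 10⁻⁴ s⁻².

2.43 × 10⁻⁴ s⁻²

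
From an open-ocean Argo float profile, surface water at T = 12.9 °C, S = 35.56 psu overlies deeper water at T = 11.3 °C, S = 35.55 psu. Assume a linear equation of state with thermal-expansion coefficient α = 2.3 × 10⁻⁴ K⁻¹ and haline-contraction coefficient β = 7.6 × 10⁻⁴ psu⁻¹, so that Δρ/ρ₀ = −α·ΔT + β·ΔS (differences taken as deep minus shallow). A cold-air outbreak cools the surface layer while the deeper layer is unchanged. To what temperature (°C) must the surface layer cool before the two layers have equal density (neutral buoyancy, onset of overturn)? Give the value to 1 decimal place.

Neutral buoyancy requires Δρ = 0, i.e. −α(T_deep − T_surf′) + β(S_deep − S_surf) = 0.
T_surf′ = T_deep − (β/α)·ΔS = 11.3 − (7.6 × 10⁻⁴/2.3 × 10⁻⁴)·(-0.01) = 11.333 °C.
Cooling required: 12.9 − (11.333) = 1.567 °C.

11.3 °C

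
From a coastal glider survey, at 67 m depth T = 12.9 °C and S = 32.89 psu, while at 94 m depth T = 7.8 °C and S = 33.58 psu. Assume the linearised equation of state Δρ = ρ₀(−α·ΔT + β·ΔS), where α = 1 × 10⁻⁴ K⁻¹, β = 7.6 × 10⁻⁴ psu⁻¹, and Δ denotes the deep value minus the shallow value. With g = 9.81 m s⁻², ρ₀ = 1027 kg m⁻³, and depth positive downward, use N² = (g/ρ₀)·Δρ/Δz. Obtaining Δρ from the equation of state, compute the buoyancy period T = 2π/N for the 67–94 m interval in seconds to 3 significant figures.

ΔT = -5.1 K, ΔS = +0.69 psu (deep − shallow).
Δρ/ρ₀ = −αΔT + βΔS = 5.10 × 10⁻⁴ + 5.244 × 10⁻⁴ = 1.0344 × 10⁻³, so Δρ ≈ 1.062 kg m⁻³.
N² = (g/ρ₀)·Δρ/Δz = g·(Δρ/ρ₀)/Δz = 9.81 × 1.0344 × 10⁻³ / 27 = 3.7583 × 10⁻⁴ s⁻².
N = √(3.7583 × 10⁻⁴) = 0.019386 rad s⁻¹ → T = 2π/N = 324.11 s ≈ 324 s.

324 s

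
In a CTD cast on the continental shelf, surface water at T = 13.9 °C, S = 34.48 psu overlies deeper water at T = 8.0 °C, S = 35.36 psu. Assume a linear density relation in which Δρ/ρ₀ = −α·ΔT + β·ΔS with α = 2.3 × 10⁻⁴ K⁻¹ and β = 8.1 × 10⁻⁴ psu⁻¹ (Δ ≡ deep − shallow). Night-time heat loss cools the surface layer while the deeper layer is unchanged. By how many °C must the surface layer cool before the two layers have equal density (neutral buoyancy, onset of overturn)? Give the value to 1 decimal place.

9.0 °C

Neutral buoyancy requires Δρ = 0, i.e. −α(T_deep − T_surf′) + β(S_deep − S_surf) = 0.
T_surf′ = T_deep − (β/α)·ΔS = 8.0 − (8.1 × 10⁻⁴/2.3 × 10⁻⁴)·(+0.88) = 4.901 °C.
Cooling required: 13.9 − (4.901) = 8.999 °C.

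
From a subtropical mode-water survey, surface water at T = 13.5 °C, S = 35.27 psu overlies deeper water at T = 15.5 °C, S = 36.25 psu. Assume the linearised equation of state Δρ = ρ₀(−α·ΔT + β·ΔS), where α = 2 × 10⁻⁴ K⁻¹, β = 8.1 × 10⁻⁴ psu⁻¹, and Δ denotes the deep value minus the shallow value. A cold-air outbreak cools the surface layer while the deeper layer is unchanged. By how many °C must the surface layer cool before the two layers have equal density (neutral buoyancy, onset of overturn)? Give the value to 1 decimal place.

2.0 °C

Neutral buoyancy requires Δρ = 0, i.e. −α(T_deep − T_surf′) + β(S_deep − S_surf) = 0.
T_surf′ = T_deep − (β/α)·ΔS = 15.5 − (8.1 × 10⁻⁴/2 × 10⁻⁴)·(+0.98) = 11.531 °C.
Cooling required: 13.5 − (11.531) = 1.969 °C.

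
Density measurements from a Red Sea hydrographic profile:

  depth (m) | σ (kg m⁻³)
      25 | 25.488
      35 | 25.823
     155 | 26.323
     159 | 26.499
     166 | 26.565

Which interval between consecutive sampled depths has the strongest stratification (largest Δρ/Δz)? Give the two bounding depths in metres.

Compute the density gradient over each adjacent pair:
  25–35 m: Δρ/Δz = 0.335/10 = 0.034 kg m⁻⁴
  35–155 m: Δρ/Δz = 0.500/120 = 4.2 × 10⁻³ kg m⁻⁴
  155–159 m: Δρ/Δz = 0.176/4 = 0.044 kg m⁻⁴
  159–166 m: Δρ/Δz = 0.066/7 = 9.4 × 10⁻³ kg m⁻⁴
The largest gradient is in the 155–159 m interval — the pycnocline.

155–159 m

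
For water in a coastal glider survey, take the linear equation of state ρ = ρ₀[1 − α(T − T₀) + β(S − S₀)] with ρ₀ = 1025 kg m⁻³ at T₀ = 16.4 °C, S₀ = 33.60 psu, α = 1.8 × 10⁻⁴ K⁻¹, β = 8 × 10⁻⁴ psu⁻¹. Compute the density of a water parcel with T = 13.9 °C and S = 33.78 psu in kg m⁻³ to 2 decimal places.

1025.61 kg m⁻³

T − T₀ = -2.5 K, S − S₀ = +0.18 psu.
Bracket = 1 − α·(-2.5) + β·(+0.18) = 1 + (5.94 × 10⁻⁴) = 1.0005940.
ρ = 1025 × 1.0005940 = 1025.61 kg m⁻³.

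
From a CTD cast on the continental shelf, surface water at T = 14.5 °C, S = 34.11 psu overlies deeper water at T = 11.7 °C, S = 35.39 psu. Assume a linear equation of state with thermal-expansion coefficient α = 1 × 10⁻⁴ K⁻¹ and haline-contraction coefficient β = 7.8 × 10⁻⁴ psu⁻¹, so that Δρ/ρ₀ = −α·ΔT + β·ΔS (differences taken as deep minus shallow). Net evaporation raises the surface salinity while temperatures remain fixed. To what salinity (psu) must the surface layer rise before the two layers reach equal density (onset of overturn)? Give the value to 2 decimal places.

35.75 psu

Neutral buoyancy requires −α(T_deep − T_surf) + β(S_deep − S_surf′) = 0.
S_surf′ = S_deep − (α/β)·ΔT = 35.39 − (1 × 10⁻⁴/7.8 × 10⁻⁴)·(-2.8) = 35.7490 psu.
Increase required: 35.7490 − 34.11 = 1.6390 psu.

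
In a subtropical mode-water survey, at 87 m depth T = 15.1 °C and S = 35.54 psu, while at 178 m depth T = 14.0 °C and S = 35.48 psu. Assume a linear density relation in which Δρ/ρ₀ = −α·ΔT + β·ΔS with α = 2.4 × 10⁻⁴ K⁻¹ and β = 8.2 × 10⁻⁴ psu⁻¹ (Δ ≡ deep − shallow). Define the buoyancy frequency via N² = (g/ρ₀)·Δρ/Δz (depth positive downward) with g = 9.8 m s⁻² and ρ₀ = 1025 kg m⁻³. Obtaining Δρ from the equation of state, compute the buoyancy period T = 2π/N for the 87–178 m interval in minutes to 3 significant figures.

ΔT = -1.1 K, ΔS = -0.06 psu (deep − shallow).
Δρ/ρ₀ = −αΔT + βΔS = 2.64 × 10⁻⁴ − 4.92 × 10⁻⁵ = 2.148 × 10⁻⁴, so Δρ ≈ 0.2202 kg m⁻³.
N² = (g/ρ₀)·Δρ/Δz = g·(Δρ/ρ₀)/Δz = 9.8 × 2.148 × 10⁻⁴ / 91 = 2.3132 × 10⁻⁵ s⁻².
N = √(2.3132 × 10⁻⁵) = 4.8096 × 10⁻³ rad s⁻¹ → T = 2π/N = 1.3064 × 10³ s = 21.773 min ≈ 21.8 min.

21.8 min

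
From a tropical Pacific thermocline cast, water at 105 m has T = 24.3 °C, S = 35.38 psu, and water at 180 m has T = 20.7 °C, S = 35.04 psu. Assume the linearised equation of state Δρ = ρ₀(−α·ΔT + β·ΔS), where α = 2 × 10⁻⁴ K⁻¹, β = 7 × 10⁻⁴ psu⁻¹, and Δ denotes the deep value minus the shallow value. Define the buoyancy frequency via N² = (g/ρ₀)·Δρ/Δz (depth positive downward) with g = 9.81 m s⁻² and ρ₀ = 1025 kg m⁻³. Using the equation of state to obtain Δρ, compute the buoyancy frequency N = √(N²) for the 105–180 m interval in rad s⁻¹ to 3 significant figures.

ΔT = -3.6 K, ΔS = -0.34 psu (deep − shallow).
Δρ/ρ₀ = −αΔT + βΔS = 7.20 × 10⁻⁴ − 2.38 × 10⁻⁴ = 4.82 × 10⁻⁴, so Δρ ≈ 0.4940 kg m⁻³.
N² = (g/ρ₀)·Δρ/Δz = g·(Δρ/ρ₀)/Δz = 9.81 × 4.82 × 10⁻⁴ / 75 = 6.3046 × 10⁻⁵ s⁻².
N = √(6.3046 × 10⁻⁵) = 7.9402 × 10⁻³ rad s⁻¹ ≈ 7.94 × 10⁻³ rad s⁻¹.

7.94 × 10⁻³ rad s⁻¹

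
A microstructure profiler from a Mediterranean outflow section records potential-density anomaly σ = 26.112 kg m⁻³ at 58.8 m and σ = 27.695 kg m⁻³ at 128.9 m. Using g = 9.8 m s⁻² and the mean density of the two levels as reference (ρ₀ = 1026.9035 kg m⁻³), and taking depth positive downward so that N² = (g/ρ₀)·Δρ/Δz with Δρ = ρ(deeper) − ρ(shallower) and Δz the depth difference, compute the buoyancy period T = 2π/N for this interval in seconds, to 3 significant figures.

Δρ = 1027.695 − 1026.112 = 1.583 kg m⁻³ over Δz = 128.9 − 58.8 = 70.1 m.
N² = (9.8/1026.9035) × (1.583/70.1) = 2.1551 × 10⁻⁴ s⁻².
N = √(2.1551 × 10⁻⁴) = 0.014680 rad s⁻¹, so T = 2π/N = 428.01 s ≈ 428 s.

428 s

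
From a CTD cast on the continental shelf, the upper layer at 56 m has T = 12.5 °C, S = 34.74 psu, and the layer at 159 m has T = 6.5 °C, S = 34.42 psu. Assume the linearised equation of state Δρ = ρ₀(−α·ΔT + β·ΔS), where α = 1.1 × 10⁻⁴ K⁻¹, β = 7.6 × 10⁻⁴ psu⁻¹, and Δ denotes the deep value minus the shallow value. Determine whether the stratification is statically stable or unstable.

ΔT = 6.5 − 12.5 = -6.0 K and ΔS = 34.42 − 34.74 = -0.32 psu (deep − shallow).
−αΔT = 6.60 × 10⁻⁴; βΔS = -2.432 × 10⁻⁴; sum Δρ/ρ₀ = 4.168 × 10⁻⁴.
Δρ/ρ₀ > 0, so Δρ > 0: deeper water is denser → statically stable.

stable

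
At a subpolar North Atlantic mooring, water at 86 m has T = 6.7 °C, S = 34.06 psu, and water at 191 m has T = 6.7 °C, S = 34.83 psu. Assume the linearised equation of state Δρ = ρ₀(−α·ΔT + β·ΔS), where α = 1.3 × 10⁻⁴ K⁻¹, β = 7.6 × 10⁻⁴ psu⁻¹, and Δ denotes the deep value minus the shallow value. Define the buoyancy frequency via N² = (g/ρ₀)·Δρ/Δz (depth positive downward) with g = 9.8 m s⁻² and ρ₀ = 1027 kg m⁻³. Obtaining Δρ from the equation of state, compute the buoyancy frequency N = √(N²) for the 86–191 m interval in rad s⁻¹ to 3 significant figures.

7.39 × 10⁻³ rad s⁻¹

ΔT = +0.0 K, ΔS = +0.77 psu (deep − shallow).
Δρ/ρ₀ = −αΔT + βΔS = 0 + 5.852 × 10⁻⁴ = 5.852 × 10⁻⁴, so Δρ ≈ 0.6010 kg m⁻³.
N² = (g/ρ₀)·Δρ/Δz = g·(Δρ/ρ₀)/Δz = 9.8 × 5.852 × 10⁻⁴ / 105 = 5.4619 × 10⁻⁵ s⁻².
N = √(5.4619 × 10⁻⁵) = 7.3905 × 10⁻³ rad s⁻¹ ≈ 7.39 × 10⁻³ rad s⁻¹.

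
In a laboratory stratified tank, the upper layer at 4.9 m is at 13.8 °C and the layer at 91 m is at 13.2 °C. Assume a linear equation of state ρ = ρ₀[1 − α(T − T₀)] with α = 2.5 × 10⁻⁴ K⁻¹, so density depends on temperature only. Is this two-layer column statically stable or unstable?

ΔT = 13.2 − 13.8 = -0.6 K, so Δρ/ρ₀ = −αΔT = 1.50 × 10⁻⁴.
Δρ/ρ₀ > 0, so Δρ > 0: deeper water is denser → statically stable.

stable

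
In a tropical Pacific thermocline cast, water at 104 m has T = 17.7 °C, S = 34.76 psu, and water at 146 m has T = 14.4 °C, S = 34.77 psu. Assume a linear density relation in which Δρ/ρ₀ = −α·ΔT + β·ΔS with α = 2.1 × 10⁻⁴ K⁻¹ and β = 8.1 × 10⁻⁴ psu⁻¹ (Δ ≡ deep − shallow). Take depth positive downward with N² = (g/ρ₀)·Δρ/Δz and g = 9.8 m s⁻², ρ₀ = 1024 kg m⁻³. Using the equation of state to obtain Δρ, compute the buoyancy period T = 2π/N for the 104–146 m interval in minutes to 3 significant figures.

ΔT = -3.3 K, ΔS = +0.01 psu (deep − shallow).
Δρ/ρ₀ = −αΔT + βΔS = 6.93 × 10⁻⁴ + 8.10 × 10⁻⁶ = 7.011 × 10⁻⁴, so Δρ ≈ 0.7179 kg m⁻³.
N² = (g/ρ₀)·Δρ/Δz = g·(Δρ/ρ₀)/Δz = 9.8 × 7.011 × 10⁻⁴ / 42 = 1.6359 × 10⁻⁴ s⁻².
N = √(1.6359 × 10⁻⁴) = 0.012790 rad s⁻¹ → T = 2π/N = 491.26 s = 8.1877 min ≈ 8.19 min.

8.19 min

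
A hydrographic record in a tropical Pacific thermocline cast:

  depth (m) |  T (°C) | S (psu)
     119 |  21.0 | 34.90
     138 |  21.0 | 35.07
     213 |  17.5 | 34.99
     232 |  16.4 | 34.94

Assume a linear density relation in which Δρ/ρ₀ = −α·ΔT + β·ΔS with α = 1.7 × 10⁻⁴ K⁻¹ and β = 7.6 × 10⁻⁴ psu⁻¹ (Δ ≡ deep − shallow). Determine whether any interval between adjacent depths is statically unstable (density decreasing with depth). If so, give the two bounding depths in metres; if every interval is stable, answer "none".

none

Evaluate Δρ/ρ₀ = −αΔT + βΔS across each adjacent pair:
  119–138 m: −αΔT+βΔS = −(1.7 × 10⁻⁴)(+0.0)+(7.6 × 10⁻⁴)(+0.17) = 1.3 × 10⁻⁴ → stable
  138–213 m: −αΔT+βΔS = −(1.7 × 10⁻⁴)(-3.5)+(7.6 × 10⁻⁴)(-0.08) = 5.3 × 10⁻⁴ → stable
  213–232 m: −αΔT+βΔS = −(1.7 × 10⁻⁴)(-1.1)+(7.6 × 10⁻⁴)(-0.05) = 1.5 × 10⁻⁴ → stable
Every interval has Δρ > 0: the column is stably stratified throughout.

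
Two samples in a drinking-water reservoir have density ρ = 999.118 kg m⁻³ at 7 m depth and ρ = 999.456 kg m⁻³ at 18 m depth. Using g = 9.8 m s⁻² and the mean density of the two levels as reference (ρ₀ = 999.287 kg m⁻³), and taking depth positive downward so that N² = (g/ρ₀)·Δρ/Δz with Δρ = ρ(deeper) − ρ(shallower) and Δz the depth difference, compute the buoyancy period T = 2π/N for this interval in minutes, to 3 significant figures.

Δρ = 999.456 − 999.118 = 0.338 kg m⁻³ over Δz = 18 − 7 = 11 m.
N² = (9.8/999.287) × (0.338/11) = 3.0134 × 10⁻⁴ s⁻².
N = √(3.0134 × 10⁻⁴) = 0.017359 rad s⁻¹, so T = 2π/N = 361.96 s = 6.0327 min ≈ 6.03 min.

6.03 min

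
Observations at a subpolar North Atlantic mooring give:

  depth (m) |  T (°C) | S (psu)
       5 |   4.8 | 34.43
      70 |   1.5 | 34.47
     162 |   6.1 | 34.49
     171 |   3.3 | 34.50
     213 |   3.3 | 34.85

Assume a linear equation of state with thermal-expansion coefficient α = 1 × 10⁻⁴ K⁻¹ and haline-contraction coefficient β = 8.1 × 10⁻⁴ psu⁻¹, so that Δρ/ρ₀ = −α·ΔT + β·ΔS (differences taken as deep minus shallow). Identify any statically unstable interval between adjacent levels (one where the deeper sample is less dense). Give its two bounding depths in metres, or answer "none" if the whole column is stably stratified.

Evaluate Δρ/ρ₀ = −αΔT + βΔS across each adjacent pair:
  5–70 m: −αΔT+βΔS = −(1 × 10⁻⁴)(-3.3)+(8.1 × 10⁻⁴)(+0.04) = 3.6 × 10⁻⁴ → stable
  70–162 m: −αΔT+βΔS = −(1 × 10⁻⁴)(+4.6)+(8.1 × 10⁻⁴)(+0.02) = -4.4 × 10⁻⁴ → UNSTABLE
  162–171 m: −αΔT+βΔS = −(1 × 10⁻⁴)(-2.8)+(8.1 × 10⁻⁴)(+0.01) = 2.9 × 10⁻⁴ → stable
  171–213 m: −αΔT+βΔS = −(1 × 10⁻⁴)(+0.0)+(8.1 × 10⁻⁴)(+0.35) = 2.8 × 10⁻⁴ → stable
The 70–162 m interval has Δρ < 0: lighter water underlies denser water.

70–162 m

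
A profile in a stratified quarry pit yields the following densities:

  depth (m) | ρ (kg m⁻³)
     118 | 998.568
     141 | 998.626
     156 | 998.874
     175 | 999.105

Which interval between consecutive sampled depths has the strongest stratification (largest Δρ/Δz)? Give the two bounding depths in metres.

Compute the density gradient over each adjacent pair:
  118–141 m: Δρ/Δz = 0.058/23 = 2.5 × 10⁻³ kg m⁻⁴
  141–156 m: Δρ/Δz = 0.248/15 = 0.017 kg m⁻⁴
  156–175 m: Δρ/Δz = 0.231/19 = 0.012 kg m⁻⁴
The largest gradient is in the 141–156 m interval — the pycnocline.

141–156 m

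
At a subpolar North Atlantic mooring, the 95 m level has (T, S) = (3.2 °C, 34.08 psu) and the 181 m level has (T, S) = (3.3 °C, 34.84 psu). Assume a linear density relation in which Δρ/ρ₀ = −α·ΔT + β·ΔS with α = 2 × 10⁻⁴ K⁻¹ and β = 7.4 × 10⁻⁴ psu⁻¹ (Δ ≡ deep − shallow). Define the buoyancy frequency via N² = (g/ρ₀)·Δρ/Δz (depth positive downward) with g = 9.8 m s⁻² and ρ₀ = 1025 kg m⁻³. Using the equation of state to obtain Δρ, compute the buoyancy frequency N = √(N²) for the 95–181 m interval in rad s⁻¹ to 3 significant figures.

ΔT = +0.1 K, ΔS = +0.76 psu (deep − shallow).
Δρ/ρ₀ = −αΔT + βΔS = -2.00 × 10⁻⁵ + 5.624 × 10⁻⁴ = 5.424 × 10⁻⁴, so Δρ ≈ 0.5560 kg m⁻³.
N² = (g/ρ₀)·Δρ/Δz = g·(Δρ/ρ₀)/Δz = 9.8 × 5.424 × 10⁻⁴ / 86 = 6.1808 × 10⁻⁵ s⁻².
N = √(6.1808 × 10⁻⁵) = 7.8618 × 10⁻³ rad s⁻¹ ≈ 7.86 × 10⁻³ rad s⁻¹.

7.86 × 10⁻³ rad s⁻¹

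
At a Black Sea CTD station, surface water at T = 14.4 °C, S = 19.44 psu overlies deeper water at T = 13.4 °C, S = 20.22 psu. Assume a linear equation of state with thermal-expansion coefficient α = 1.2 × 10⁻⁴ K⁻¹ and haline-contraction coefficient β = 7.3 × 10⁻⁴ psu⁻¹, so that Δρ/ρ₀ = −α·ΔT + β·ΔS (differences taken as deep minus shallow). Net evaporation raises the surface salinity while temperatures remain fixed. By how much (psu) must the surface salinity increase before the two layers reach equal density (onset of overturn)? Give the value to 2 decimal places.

0.94 psu

Neutral buoyancy requires −α(T_deep − T_surf) + β(S_deep − S_surf′) = 0.
S_surf′ = S_deep − (α/β)·ΔT = 20.22 − (1.2 × 10⁻⁴/7.3 × 10⁻⁴)·(-1.0) = 20.3844 psu.
Increase required: 20.3844 − 19.44 = 0.9444 psu.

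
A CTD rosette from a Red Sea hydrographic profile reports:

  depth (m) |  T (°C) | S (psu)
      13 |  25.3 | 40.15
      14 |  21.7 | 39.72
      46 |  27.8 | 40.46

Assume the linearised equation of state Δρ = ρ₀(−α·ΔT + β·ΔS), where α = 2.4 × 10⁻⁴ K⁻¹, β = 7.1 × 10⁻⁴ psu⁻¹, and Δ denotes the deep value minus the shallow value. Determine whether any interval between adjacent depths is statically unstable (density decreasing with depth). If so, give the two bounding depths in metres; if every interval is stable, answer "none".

14–46 m

Evaluate Δρ/ρ₀ = −αΔT + βΔS across each adjacent pair:
  13–14 m: −αΔT+βΔS = −(2.4 × 10⁻⁴)(-3.6)+(7.1 × 10⁻⁴)(-0.43) = 5.6 × 10⁻⁴ → stable
  14–46 m: −αΔT+βΔS = −(2.4 × 10⁻⁴)(+6.1)+(7.1 × 10⁻⁴)(+0.74) = -9.4 × 10⁻⁴ → UNSTABLE
The 14–46 m interval has Δρ < 0: lighter water underlies denser water.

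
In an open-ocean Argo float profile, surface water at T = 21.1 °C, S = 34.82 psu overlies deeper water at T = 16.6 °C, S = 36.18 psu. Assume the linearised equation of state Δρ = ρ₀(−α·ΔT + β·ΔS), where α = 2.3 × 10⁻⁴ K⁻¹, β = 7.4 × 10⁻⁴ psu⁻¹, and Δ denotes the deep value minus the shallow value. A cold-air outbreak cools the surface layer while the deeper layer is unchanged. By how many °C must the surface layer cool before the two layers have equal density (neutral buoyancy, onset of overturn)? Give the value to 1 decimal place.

Neutral buoyancy requires Δρ = 0, i.e. −α(T_deep − T_surf′) + β(S_deep − S_surf) = 0.
T_surf′ = T_deep − (β/α)·ΔS = 16.6 − (7.4 × 10⁻⁴/2.3 × 10⁻⁴)·(+1.36) = 12.224 °C.
Cooling required: 21.1 − (12.224) = 8.876 °C.

8.9 °C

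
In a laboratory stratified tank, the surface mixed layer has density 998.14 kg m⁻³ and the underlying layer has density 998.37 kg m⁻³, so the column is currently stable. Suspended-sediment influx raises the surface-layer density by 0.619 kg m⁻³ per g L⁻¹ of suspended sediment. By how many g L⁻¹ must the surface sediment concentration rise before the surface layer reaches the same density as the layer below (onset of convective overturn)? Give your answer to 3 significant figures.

Density deficit of the surface layer: 998.37 − 998.14 = 0.23 kg m⁻³.
Required change = 0.23 / 0.619 = 0.372 g L⁻¹.

0.372 g L⁻¹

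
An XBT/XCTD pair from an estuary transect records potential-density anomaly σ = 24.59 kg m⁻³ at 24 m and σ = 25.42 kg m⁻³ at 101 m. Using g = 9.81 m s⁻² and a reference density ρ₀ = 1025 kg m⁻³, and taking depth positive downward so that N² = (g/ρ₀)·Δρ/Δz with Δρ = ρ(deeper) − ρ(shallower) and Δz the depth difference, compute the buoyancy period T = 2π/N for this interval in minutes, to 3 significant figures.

10.3 min

Δρ = 1025.42 − 1024.59 = 0.83 kg m⁻³ over Δz = 101 − 24 = 77 m.
N² = (9.81/1025) × (0.83/77) = 1.0317 × 10⁻⁴ s⁻².
N = √(1.0317 × 10⁻⁴) = 0.010157 rad s⁻¹, so T = 2π/N = 618.61 s = 10.310 min ≈ 10.3 min.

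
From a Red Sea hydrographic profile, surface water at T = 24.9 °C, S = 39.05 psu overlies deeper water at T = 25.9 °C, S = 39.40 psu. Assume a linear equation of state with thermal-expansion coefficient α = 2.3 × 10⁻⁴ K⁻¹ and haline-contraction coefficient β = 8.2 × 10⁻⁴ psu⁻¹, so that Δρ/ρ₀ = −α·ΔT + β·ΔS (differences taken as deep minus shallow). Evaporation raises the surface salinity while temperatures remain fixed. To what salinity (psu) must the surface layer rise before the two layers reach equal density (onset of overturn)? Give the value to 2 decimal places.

Neutral buoyancy requires −α(T_deep − T_surf) + β(S_deep − S_surf′) = 0.
S_surf′ = S_deep − (α/β)·ΔT = 39.40 − (2.3 × 10⁻⁴/8.2 × 10⁻⁴)·(+1.0) = 39.1195 psu.
Increase required: 39.1195 − 39.05 = 0.0695 psu.

39.12 psu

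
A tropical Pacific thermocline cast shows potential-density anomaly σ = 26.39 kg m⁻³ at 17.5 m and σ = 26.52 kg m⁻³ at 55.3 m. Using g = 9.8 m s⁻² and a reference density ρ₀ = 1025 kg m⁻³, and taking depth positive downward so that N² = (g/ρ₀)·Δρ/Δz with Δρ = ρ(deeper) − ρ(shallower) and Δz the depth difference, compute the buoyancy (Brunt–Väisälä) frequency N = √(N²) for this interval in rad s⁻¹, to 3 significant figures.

Δρ = 1026.52 − 1026.39 = 0.13 kg m⁻³ over Δz = 55.3 − 17.5 = 37.8 m.
N² = (9.8/1025) × (0.13/37.8) = 3.2882 × 10⁻⁵ s⁻².
N = √(3.2882 × 10⁻⁵) = 5.7343 × 10⁻³ rad s⁻¹ ≈ 5.73 × 10⁻³ rad s⁻¹.
A positive N² confirms static stability across the interval.

5.73 × 10⁻³ rad s⁻¹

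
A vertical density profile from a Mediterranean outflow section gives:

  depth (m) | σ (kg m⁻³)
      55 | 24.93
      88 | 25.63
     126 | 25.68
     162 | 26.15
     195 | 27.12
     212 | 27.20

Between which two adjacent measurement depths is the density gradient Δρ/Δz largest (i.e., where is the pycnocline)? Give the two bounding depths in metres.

162–195 m

Compute the density gradient over each adjacent pair:
  55–88 m: Δρ/Δz = 0.70/33 = 0.021 kg m⁻⁴
  88–126 m: Δρ/Δz = 0.05/38 = 1.3 × 10⁻³ kg m⁻⁴
  126–162 m: Δρ/Δz = 0.47/36 = 0.013 kg m⁻⁴
  162–195 m: Δρ/Δz = 0.97/33 = 0.029 kg m⁻⁴
  195–212 m: Δρ/Δz = 0.08/17 = 4.7 × 10⁻³ kg m⁻⁴
The largest gradient is in the 162–195 m interval — the pycnocline.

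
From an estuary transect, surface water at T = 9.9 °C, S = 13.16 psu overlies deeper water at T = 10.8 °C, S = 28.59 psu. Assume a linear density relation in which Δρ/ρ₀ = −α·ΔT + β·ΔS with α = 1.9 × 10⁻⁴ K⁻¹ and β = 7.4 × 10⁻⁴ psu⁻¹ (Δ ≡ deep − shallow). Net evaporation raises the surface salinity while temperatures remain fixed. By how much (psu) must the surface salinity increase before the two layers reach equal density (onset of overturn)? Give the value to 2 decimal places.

Neutral buoyancy requires −α(T_deep − T_surf) + β(S_deep − S_surf′) = 0.
S_surf′ = S_deep − (α/β)·ΔT = 28.59 − (1.9 × 10⁻⁴/7.4 × 10⁻⁴)·(+0.9) = 28.3589 psu.
Increase required: 28.3589 − 13.16 = 15.1989 psu.

15.20 psu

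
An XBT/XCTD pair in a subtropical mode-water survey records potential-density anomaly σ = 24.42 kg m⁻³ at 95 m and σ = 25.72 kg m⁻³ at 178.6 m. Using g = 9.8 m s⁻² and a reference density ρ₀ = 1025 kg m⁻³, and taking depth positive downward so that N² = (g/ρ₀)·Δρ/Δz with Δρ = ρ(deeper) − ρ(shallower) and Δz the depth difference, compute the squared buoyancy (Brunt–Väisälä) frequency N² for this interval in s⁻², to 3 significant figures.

1.49 × 10⁻⁴ s⁻²

Δρ = 1025.72 − 1024.42 = 1.30 kg m⁻³ over Δz = 178.6 − 95 = 83.6 m.
N² = (9.8/1025) × (1.30/83.6) = 1.4868 × 10⁻⁴ s⁻² ≈ 1.49 × 10⁻⁴ s⁻².
Since Δρ > 0 the layer is stably stratified.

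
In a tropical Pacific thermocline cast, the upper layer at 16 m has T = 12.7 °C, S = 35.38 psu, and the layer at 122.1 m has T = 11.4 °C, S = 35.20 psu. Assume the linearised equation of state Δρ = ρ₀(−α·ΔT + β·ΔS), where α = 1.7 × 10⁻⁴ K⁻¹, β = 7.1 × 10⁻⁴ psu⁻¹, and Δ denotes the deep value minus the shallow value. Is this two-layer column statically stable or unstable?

stable

ΔT = 11.4 − 12.7 = -1.3 K and ΔS = 35.20 − 35.38 = -0.18 psu (deep − shallow).
−αΔT = 2.21 × 10⁻⁴; βΔS = -1.278 × 10⁻⁴; sum Δρ/ρ₀ = 9.32 × 10⁻⁵.
Δρ/ρ₀ > 0, so Δρ > 0: deeper water is denser → statically stable.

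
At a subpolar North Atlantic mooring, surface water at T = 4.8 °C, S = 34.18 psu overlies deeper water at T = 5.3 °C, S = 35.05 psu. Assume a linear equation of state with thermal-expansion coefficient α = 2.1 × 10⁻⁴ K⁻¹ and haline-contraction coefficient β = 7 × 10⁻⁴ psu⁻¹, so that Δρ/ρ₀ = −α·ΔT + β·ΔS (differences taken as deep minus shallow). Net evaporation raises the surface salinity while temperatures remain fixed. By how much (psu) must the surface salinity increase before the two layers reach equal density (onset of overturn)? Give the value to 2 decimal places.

0.72 psu

Neutral buoyancy requires −α(T_deep − T_surf) + β(S_deep − S_surf′) = 0.
S_surf′ = S_deep − (α/β)·ΔT = 35.05 − (2.1 × 10⁻⁴/7 × 10⁻⁴)·(+0.5) = 34.9000 psu.
Increase required: 34.9000 − 34.18 = 0.7200 psu.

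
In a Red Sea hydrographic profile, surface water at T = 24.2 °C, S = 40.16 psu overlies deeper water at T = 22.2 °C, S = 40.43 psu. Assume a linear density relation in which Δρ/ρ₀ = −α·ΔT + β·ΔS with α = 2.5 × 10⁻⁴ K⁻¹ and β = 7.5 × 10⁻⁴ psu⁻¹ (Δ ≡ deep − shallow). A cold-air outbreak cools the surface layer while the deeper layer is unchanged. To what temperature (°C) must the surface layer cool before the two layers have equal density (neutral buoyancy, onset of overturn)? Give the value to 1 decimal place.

21.4 °C

Neutral buoyancy requires Δρ = 0, i.e. −α(T_deep − T_surf′) + β(S_deep − S_surf) = 0.
T_surf′ = T_deep − (β/α)·ΔS = 22.2 − (7.5 × 10⁻⁴/2.5 × 10⁻⁴)·(+0.27) = 21.390 °C.
Cooling required: 24.2 − (21.390) = 2.810 °C.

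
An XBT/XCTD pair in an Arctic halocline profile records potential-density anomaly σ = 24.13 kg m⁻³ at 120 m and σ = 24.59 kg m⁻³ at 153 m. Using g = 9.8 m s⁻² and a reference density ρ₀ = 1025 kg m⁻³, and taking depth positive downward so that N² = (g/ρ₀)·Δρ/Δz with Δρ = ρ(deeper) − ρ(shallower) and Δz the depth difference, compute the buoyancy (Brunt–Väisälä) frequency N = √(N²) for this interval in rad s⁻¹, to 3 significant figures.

0.0115 rad s⁻¹

Δρ = 1024.59 − 1024.13 = 0.46 kg m⁻³ over Δz = 153 − 120 = 33 m.
N² = (9.8/1025) × (0.46/33) = 1.3327 × 10⁻⁴ s⁻².
N = √(1.3327 × 10⁻⁴) = 0.011544 rad s⁻¹ ≈ 0.0115 rad s⁻¹.
N² > 0, so the interval is statically stable.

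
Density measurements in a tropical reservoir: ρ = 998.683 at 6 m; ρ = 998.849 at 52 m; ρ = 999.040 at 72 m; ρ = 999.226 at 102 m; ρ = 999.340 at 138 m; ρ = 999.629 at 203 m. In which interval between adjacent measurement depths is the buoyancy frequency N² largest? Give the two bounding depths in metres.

Compute the density gradient over each adjacent pair:
  6–52 m: Δρ/Δz = 0.166/46 = 3.6 × 10⁻³ kg m⁻⁴
  52–72 m: Δρ/Δz = 0.191/20 = 9.5 × 10⁻³ kg m⁻⁴
  72–102 m: Δρ/Δz = 0.186/30 = 6.2 × 10⁻³ kg m⁻⁴
  102–138 m: Δρ/Δz = 0.114/36 = 3.2 × 10⁻³ kg m⁻⁴
  138–203 m: Δρ/Δz = 0.289/65 = 4.4 × 10⁻³ kg m⁻⁴
The largest gradient is in the 52–72 m interval — the pycnocline.

52–72 m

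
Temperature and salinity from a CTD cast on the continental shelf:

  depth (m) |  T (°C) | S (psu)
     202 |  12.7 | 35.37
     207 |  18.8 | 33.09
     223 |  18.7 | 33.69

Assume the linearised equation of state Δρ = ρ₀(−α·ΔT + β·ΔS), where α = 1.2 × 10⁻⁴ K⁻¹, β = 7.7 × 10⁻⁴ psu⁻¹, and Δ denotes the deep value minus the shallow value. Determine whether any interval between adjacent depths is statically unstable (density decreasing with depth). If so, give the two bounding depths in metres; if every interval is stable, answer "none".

Evaluate Δρ/ρ₀ = −αΔT + βΔS across each adjacent pair:
  202–207 m: −αΔT+βΔS = −(1.2 × 10⁻⁴)(+6.1)+(7.7 × 10⁻⁴)(-2.28) = -2.5 × 10⁻³ → UNSTABLE
  207–223 m: −αΔT+βΔS = −(1.2 × 10⁻⁴)(-0.1)+(7.7 × 10⁻⁴)(+0.60) = 4.7 × 10⁻⁴ → stable
The 202–207 m interval has Δρ < 0: lighter water underlies denser water.

202–207 m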